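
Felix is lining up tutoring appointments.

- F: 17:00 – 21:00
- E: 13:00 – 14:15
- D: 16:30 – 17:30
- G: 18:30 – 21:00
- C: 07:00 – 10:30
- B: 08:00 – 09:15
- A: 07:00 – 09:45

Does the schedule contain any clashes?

Sorted by start: A, C, B, E, D, F, G.
C starts before A ends → A and C overlap.
That's a conflict, so the schedule is not conflict-free.

Yes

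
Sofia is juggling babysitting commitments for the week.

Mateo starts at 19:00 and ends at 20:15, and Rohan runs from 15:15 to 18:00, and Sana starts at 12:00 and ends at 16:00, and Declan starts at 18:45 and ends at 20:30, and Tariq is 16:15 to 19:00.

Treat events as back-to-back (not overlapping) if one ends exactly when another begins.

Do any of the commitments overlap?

Sorted by start: Sana, Rohan, Tariq, Declan, Mateo.
Rohan starts before Sana ends → Sana and Rohan overlap.
That's a conflict, so the schedule is not conflict-free.

Yes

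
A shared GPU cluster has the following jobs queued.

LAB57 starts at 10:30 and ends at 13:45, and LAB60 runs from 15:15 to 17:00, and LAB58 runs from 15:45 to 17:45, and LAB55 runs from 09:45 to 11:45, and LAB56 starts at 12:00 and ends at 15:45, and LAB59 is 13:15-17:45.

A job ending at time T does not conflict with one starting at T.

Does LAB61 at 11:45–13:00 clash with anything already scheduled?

LAB55: ends 11:45 at or before LAB61 starts 11:45 → clear.
LAB57: starts 10:30 before LAB61 ends 13:00, and ends 13:45 after LAB61 starts 11:45 → overlap.
LAB56: starts 12:00 before LAB61 ends 13:00, and ends 15:45 after LAB61 starts 11:45 → overlap.
LAB59: starts 13:15 at or after LAB61 ends 13:00 → clear.
LAB60: starts 15:15 at or after LAB61 ends 13:00 → clear.
LAB58: starts 15:45 at or after LAB61 ends 13:00 → clear.
LAB61 overlaps LAB56, LAB57.

Yes — it overlaps LAB56, LAB57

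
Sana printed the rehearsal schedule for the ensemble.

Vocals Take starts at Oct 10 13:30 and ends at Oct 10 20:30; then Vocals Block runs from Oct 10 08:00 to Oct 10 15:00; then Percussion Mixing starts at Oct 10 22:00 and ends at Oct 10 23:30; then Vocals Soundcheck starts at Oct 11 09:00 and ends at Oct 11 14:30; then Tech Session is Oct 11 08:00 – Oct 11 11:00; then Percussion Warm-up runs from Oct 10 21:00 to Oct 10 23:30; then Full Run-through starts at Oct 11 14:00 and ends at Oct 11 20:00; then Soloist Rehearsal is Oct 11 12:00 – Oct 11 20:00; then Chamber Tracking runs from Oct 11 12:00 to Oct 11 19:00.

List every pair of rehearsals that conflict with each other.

Chamber Tracking & Full Run-through, Chamber Tracking & Soloist Rehearsal, Chamber Tracking & Vocals Soundcheck, Full Run-through & Soloist Rehearsal, Full Run-through & Vocals Soundcheck, Percussion Mixing & Percussion Warm-up, Soloist Rehearsal & Vocals Soundcheck, Tech Session & Vocals Soundcheck, Vocals Block & Vocals Take

Sorted by start: Vocals Block, Vocals Take, Percussion Warm-up, Percussion Mixing, Tech Session, Vocals Soundcheck, Soloist Rehearsal, Chamber Tracking, Full Run-through.
Vocals Take starts before Vocals Block ends → Vocals Block and Vocals Take overlap.
Percussion Warm-up starts after Vocals Block ends, so Vocals Block has no further overlaps.
Percussion Warm-up starts after Vocals Take ends, so Vocals Take has no further overlaps.
Percussion Mixing starts before Percussion Warm-up ends → Percussion Warm-up and Percussion Mixing overlap.
Tech Session starts after Percussion Warm-up ends, so Percussion Warm-up has no further overlaps.
Tech Session starts after Percussion Mixing ends, so Percussion Mixing has no further overlaps.
Vocals Soundcheck starts before Tech Session ends → Tech Session and Vocals Soundcheck overlap.
Soloist Rehearsal starts after Tech Session ends, so Tech Session has no further overlaps.
Soloist Rehearsal starts before Vocals Soundcheck ends → Vocals Soundcheck and Soloist Rehearsal overlap.
Chamber Tracking starts before Vocals Soundcheck ends → Vocals Soundcheck and Chamber Tracking overlap.
Full Run-through starts before Vocals Soundcheck ends → Vocals Soundcheck and Full Run-through overlap.
Chamber Tracking starts before Soloist Rehearsal ends → Soloist Rehearsal and Chamber Tracking overlap.
Full Run-through starts before Soloist Rehearsal ends → Soloist Rehearsal and Full Run-through overlap.
Full Run-through starts before Chamber Tracking ends → Chamber Tracking and Full Run-through overlap.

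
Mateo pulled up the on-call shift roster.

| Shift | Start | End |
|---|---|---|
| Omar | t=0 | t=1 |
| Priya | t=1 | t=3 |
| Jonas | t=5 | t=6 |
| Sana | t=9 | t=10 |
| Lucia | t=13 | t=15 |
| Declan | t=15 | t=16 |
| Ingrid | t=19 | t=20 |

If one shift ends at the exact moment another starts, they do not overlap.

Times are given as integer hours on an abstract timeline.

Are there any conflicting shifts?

Check each pair: they overlap iff neither finishes before the other starts.
Sorted by start: Omar, Priya, Jonas, Sana, Lucia, Declan, Ingrid.
Priya starts exactly when Omar ends (back-to-back, no overlap); Omar is clear from here.
Jonas starts after Priya ends; Priya is clear from here.
Sana starts after Jonas ends; Jonas is clear from here.
Lucia starts after Sana ends; Sana is clear from here.
Declan starts exactly when Lucia ends (back-to-back, no overlap); Lucia is clear from here.
Ingrid starts after Declan ends.
Every pair is clear; the schedule has no overlaps.

No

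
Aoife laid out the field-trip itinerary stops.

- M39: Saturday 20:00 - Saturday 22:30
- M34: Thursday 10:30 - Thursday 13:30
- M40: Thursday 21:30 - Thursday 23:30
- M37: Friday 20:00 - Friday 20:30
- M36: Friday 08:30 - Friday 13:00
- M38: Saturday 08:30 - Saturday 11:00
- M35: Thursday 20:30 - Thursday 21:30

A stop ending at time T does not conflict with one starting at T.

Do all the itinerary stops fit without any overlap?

Check each pair: they overlap iff neither finishes before the other starts.
Sorted by start: M34, M35, M40, M36, M37, M38, M39.
M35 starts after M34 ends; M34 is clear from here.
M40 starts exactly when M35 ends (back-to-back, no overlap); M35 is clear from here.
M36 starts after M40 ends; M40 is clear from here.
M37 starts after M36 ends; M36 is clear from here.
M38 starts after M37 ends; M37 is clear from here.
M39 starts after M38 ends.
Every pair is clear; the schedule has no overlaps.

Yes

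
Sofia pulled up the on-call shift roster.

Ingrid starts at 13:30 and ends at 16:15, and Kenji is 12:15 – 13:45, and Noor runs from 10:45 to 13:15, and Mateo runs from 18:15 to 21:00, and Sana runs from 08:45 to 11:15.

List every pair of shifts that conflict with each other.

Ingrid & Kenji, Kenji & Noor, Noor & Sana

Sorted by start: Sana, Noor, Kenji, Ingrid, Mateo.
Noor starts before Sana ends → Sana and Noor overlap.
Kenji starts after Sana ends, so nothing later overlaps Sana either.
Kenji starts before Noor ends → Noor and Kenji overlap.
Ingrid starts after Noor ends, so nothing later overlaps Noor either.
Ingrid starts before Kenji ends → Kenji and Ingrid overlap.
Mateo starts after Kenji ends.
Mateo starts after Ingrid ends.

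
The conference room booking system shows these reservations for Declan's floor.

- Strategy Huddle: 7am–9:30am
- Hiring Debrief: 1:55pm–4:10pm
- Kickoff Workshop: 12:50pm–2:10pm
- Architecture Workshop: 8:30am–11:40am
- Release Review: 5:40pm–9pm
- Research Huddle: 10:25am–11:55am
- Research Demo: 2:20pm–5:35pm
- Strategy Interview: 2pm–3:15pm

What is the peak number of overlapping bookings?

Walk through starts and ends in time order (an end at T is processed before a start at T):
7am start Strategy Huddle → 1
8:30am start Architecture Workshop → 2
9:30am end Strategy Huddle → 1
10:25am start Research Huddle → 2
11:40am end Architecture Workshop → 1
11:55am end Research Huddle → 0
12:50pm start Kickoff Workshop → 1
1:55pm start Hiring Debrief → 2
2pm start Strategy Interview → 3
2:10pm end Kickoff Workshop → 2
2:20pm start Research Demo → 3
3:15pm end Strategy Interview → 2
4:10pm end Hiring Debrief → 1
5:35pm end Research Demo → 0
5:40pm start Release Review → 1
9pm end Release Review → 0
Peak is 3, at 2pm (Hiring Debrief, Kickoff Workshop, Strategy Interview).

3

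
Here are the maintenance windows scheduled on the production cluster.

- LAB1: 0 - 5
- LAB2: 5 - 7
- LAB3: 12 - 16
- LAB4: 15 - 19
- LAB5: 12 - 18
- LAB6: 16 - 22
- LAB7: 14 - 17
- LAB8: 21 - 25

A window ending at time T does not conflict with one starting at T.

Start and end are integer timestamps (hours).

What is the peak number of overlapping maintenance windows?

Walk through starts and ends in time order (an end at T is processed before a start at T):
0 start LAB1 → 1
5 end LAB1 → 0
5 start LAB2 → 1
7 end LAB2 → 0
12 start LAB3 → 1
12 start LAB5 → 2
14 start LAB7 → 3
15 start LAB4 → 4
16 end LAB3 → 3
16 start LAB6 → 4
17 end LAB7 → 3
18 end LAB5 → 2
19 end LAB4 → 1
21 start LAB8 → 2
22 end LAB6 → 1
25 end LAB8 → 0
Peak is 4, at 15 (LAB3, LAB4, LAB5, LAB7).

4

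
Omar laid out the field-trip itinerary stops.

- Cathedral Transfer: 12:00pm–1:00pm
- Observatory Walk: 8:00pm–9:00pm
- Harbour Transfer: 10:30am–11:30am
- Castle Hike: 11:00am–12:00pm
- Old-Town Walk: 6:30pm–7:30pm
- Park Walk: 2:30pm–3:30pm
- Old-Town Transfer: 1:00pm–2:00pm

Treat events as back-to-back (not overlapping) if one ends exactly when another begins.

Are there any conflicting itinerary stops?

Sorted by start: Harbour Transfer, Castle Hike, Cathedral Transfer, Old-Town Transfer, Park Walk, Old-Town Walk, Observatory Walk.
Castle Hike starts before Harbour Transfer ends → Harbour Transfer and Castle Hike overlap.
That's a conflict, so the schedule is not conflict-free.

Yes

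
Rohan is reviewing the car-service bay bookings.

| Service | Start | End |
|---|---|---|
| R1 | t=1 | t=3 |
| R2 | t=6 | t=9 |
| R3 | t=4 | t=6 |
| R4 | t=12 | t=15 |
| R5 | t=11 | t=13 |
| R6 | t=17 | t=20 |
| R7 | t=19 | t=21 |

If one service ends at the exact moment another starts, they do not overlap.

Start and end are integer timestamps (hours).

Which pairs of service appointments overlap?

Sorted by start: R1, R3, R2, R5, R4, R6, R7.
R3 starts after R1 ends, so nothing later overlaps R1 either.
R2 starts exactly when R3 ends (back-to-back, no overlap), so nothing later overlaps R3 either.
R5 starts after R2 ends, so nothing later overlaps R2 either.
R4 starts before R5 ends → R5 and R4 overlap.
R6 starts after R5 ends, so nothing later overlaps R5 either.
R6 starts after R4 ends, so nothing later overlaps R4 either.
R7 starts before R6 ends → R6 and R7 overlap.

R4 & R5, R6 & R7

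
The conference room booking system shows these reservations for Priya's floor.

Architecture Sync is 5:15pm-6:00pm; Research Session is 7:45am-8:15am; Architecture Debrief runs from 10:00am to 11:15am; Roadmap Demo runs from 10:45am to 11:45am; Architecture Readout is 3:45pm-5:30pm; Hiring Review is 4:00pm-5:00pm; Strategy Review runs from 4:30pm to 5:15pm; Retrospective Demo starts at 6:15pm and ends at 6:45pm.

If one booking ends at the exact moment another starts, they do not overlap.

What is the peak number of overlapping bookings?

Walk through starts and ends in time order (an end at T is processed before a start at T):
7:45am start Research Session → 1
8:15am end Research Session → 0
10:00am start Architecture Debrief → 1
10:45am start Roadmap Demo → 2
11:15am end Architecture Debrief → 1
11:45am end Roadmap Demo → 0
3:45pm start Architecture Readout → 1
4:00pm start Hiring Review → 2
4:30pm start Strategy Review → 3
5:00pm end Hiring Review → 2
5:15pm end Strategy Review → 1
5:15pm start Architecture Sync → 2
5:30pm end Architecture Readout → 1
6:00pm end Architecture Sync → 0
6:15pm start Retrospective Demo → 1
6:45pm end Retrospective Demo → 0
Peak is 3, at 4:30pm (Architecture Readout, Hiring Review, Strategy Review).

3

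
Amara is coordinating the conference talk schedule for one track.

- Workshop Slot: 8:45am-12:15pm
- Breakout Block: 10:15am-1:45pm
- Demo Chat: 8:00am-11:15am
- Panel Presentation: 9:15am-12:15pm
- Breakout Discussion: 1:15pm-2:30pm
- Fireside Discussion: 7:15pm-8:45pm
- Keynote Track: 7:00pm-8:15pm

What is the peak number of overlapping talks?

Walk through starts and ends in time order (an end at T is processed before a start at T):
8:00am start Demo Chat → 1
8:45am start Workshop Slot → 2
9:15am start Panel Presentation → 3
10:15am start Breakout Block → 4
11:15am end Demo Chat → 3
12:15pm end Panel Presentation → 2
12:15pm end Workshop Slot → 1
1:15pm start Breakout Discussion → 2
1:45pm end Breakout Block → 1
2:30pm end Breakout Discussion → 0
7:00pm start Keynote Track → 1
7:15pm start Fireside Discussion → 2
8:15pm end Keynote Track → 1
8:45pm end Fireside Discussion → 0
Peak is 4, at 10:15am (Breakout Block, Demo Chat, Panel Presentation, Workshop Slot).

4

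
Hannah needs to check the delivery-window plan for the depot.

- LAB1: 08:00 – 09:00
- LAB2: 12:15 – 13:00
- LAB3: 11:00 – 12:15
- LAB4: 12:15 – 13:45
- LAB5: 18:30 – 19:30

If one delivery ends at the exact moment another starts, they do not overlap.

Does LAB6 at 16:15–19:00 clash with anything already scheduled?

LAB1: ends 09:00 at or before LAB6 starts 16:15 → clear.
LAB3: ends 12:15 at or before LAB6 starts 16:15 → clear.
LAB2: ends 13:00 at or before LAB6 starts 16:15 → clear.
LAB4: ends 13:45 at or before LAB6 starts 16:15 → clear.
LAB5: starts 18:30 before LAB6 ends 19:00, and ends 19:30 after LAB6 starts 16:15 → overlap.
LAB6 overlaps LAB5.

Yes — it overlaps LAB5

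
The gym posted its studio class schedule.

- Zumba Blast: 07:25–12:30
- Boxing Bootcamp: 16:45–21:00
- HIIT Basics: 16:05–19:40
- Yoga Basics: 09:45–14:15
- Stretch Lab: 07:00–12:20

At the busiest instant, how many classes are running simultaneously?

3

Walk through starts and ends in time order (an end at T is processed before a start at T):
07:00 start Stretch Lab → 1
07:25 start Zumba Blast → 2
09:45 start Yoga Basics → 3
12:20 end Stretch Lab → 2
12:30 end Zumba Blast → 1
14:15 end Yoga Basics → 0
16:05 start HIIT Basics → 1
16:45 start Boxing Bootcamp → 2
19:40 end HIIT Basics → 1
21:00 end Boxing Bootcamp → 0
Peak is 3, at 09:45 (Stretch Lab, Yoga Basics, Zumba Blast).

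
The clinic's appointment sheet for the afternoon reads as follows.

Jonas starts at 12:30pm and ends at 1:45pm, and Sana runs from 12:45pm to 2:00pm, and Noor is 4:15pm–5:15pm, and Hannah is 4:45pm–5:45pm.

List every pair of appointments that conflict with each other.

Sorted by start: Jonas, Sana, Noor, Hannah.
Sana starts before Jonas ends → Jonas and Sana overlap.
Noor starts after Jonas ends — done with Jonas.
Noor starts after Sana ends — done with Sana.
Hannah starts before Noor ends → Noor and Hannah overlap.

Hannah & Noor, Jonas & Sana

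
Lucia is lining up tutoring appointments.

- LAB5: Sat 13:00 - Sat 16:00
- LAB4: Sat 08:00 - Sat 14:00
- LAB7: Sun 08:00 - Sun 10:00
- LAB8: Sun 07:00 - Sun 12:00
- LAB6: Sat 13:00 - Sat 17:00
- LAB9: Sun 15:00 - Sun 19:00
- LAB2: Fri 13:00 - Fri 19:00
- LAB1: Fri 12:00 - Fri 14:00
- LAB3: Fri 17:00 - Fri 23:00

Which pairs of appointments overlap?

Two intervals overlap when each starts before the other ends.
Sorted by start: LAB1, LAB2, LAB3, LAB4, LAB5, LAB6, LAB8, LAB7, LAB9.
LAB2 starts before LAB1 ends → LAB1 and LAB2 overlap.
LAB3 starts after LAB1 ends, so LAB1 has no further overlaps.
LAB3 starts before LAB2 ends → LAB2 and LAB3 overlap.
LAB4 starts after LAB2 ends, so LAB2 has no further overlaps.
LAB4 starts after LAB3 ends, so LAB3 has no further overlaps.
LAB5 starts before LAB4 ends → LAB4 and LAB5 overlap.
LAB6 starts before LAB4 ends → LAB4 and LAB6 overlap.
LAB8 starts after LAB4 ends, so LAB4 has no further overlaps.
LAB6 starts before LAB5 ends → LAB5 and LAB6 overlap.
LAB8 starts after LAB5 ends, so LAB5 has no further overlaps.
LAB8 starts after LAB6 ends, so LAB6 has no further overlaps.
LAB7 starts before LAB8 ends → LAB8 and LAB7 overlap.
LAB9 starts after LAB8 ends.
LAB9 starts after LAB7 ends.

LAB1 & LAB2, LAB2 & LAB3, LAB4 & LAB5, LAB4 & LAB6, LAB5 & LAB6, LAB7 & LAB8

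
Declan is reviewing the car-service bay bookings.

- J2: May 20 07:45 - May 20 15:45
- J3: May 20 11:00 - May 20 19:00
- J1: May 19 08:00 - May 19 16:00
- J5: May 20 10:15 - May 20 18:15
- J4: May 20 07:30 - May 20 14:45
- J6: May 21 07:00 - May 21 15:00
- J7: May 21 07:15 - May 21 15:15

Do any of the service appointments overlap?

Sorted by start: J1, J4, J2, J5, J3, J6, J7.
J4 starts after J1 ends, so nothing later overlaps J1 either.
J2 starts before J4 ends → J4 and J2 overlap.
That's a conflict, so the schedule is not conflict-free.

Yes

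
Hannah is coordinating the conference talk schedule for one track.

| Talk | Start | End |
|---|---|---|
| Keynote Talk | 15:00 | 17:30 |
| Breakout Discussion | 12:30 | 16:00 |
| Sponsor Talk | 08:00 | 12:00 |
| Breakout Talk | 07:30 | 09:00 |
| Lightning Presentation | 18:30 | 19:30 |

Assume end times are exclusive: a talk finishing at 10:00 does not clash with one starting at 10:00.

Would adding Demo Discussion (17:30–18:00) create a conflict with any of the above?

Breakout Talk: ends 09:00 at or before Demo Discussion starts 17:30 → clear.
Sponsor Talk: ends 12:00 at or before Demo Discussion starts 17:30 → clear.
Breakout Discussion: ends 16:00 at or before Demo Discussion starts 17:30 → clear.
Keynote Talk: ends 17:30 at or before Demo Discussion starts 17:30 → clear.
Lightning Presentation: starts 18:30 at or after Demo Discussion ends 18:00 → clear.

No — it doesn't clash with anything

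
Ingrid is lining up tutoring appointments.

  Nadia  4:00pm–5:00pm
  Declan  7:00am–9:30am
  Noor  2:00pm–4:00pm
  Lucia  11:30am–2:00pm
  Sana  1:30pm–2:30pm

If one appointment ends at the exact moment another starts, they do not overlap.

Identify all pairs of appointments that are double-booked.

Lucia & Sana, Noor & Sana

Sorted by start: Declan, Lucia, Sana, Noor, Nadia.
Lucia starts after Declan ends; Declan is clear from here.
Sana starts before Lucia ends → Lucia and Sana overlap.
Noor starts exactly when Lucia ends (back-to-back, no overlap); Lucia is clear from here.
Noor starts before Sana ends → Sana and Noor overlap.
Nadia starts after Sana ends.
Nadia starts exactly when Noor ends (back-to-back, no overlap).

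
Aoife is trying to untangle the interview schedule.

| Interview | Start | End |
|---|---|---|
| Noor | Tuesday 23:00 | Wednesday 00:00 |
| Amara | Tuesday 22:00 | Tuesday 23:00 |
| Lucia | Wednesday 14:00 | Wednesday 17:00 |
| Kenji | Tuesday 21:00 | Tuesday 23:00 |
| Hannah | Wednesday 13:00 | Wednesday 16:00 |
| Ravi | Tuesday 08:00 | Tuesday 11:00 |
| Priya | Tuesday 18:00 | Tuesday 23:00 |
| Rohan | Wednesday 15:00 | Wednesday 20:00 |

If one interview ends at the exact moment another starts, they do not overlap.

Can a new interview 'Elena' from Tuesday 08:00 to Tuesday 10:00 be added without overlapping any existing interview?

Ravi: starts Tuesday 08:00 before Elena ends Tuesday 10:00, and ends Tuesday 11:00 after Elena starts Tuesday 08:00 → overlap.
Priya: starts Tuesday 18:00 at or after Elena ends Tuesday 10:00 → clear.
Kenji: starts Tuesday 21:00 at or after Elena ends Tuesday 10:00 → clear.
Amara: starts Tuesday 22:00 at or after Elena ends Tuesday 10:00 → clear.
Noor: starts Tuesday 23:00 at or after Elena ends Tuesday 10:00 → clear.
Hannah: starts Wednesday 13:00 at or after Elena ends Tuesday 10:00 → clear.
Lucia: starts Wednesday 14:00 at or after Elena ends Tuesday 10:00 → clear.
Rohan: starts Wednesday 15:00 at or after Elena ends Tuesday 10:00 → clear.
Elena overlaps Ravi.

No — it overlaps Ravi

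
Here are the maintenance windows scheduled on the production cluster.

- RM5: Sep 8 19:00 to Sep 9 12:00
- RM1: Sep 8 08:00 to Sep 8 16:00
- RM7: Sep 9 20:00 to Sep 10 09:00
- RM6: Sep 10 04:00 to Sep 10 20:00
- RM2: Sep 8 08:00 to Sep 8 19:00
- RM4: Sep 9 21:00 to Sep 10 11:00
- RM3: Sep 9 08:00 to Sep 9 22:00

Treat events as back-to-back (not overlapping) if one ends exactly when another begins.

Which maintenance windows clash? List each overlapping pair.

RM1 & RM2, RM3 & RM4, RM3 & RM5, RM3 & RM7, RM4 & RM6, RM4 & RM7, RM6 & RM7

Two intervals overlap when each starts before the other ends.
Sorted by start: RM1, RM2, RM5, RM3, RM7, RM4, RM6.
RM2 starts before RM1 ends → RM1 and RM2 overlap.
RM5 starts after RM1 ends, so RM1 has no further overlaps.
RM5 starts exactly when RM2 ends (back-to-back, no overlap), so RM2 has no further overlaps.
RM3 starts before RM5 ends → RM5 and RM3 overlap.
RM7 starts after RM5 ends, so RM5 has no further overlaps.
RM7 starts before RM3 ends → RM3 and RM7 overlap.
RM4 starts before RM3 ends → RM3 and RM4 overlap.
RM6 starts after RM3 ends.
RM4 starts before RM7 ends → RM7 and RM4 overlap.
RM6 starts before RM7 ends → RM7 and RM6 overlap.
RM6 starts before RM4 ends → RM4 and RM6 overlap.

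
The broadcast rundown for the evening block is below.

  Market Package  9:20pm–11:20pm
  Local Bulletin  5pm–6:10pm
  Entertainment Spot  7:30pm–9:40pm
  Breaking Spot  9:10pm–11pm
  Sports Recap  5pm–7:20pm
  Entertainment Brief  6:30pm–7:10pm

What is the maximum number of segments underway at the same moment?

3

Sort all start/end points and keep a running count:
5pm start Local Bulletin → 1
5pm start Sports Recap → 2
6:10pm end Local Bulletin → 1
6:30pm start Entertainment Brief → 2
7:10pm end Entertainment Brief → 1
7:20pm end Sports Recap → 0
7:30pm start Entertainment Spot → 1
9:10pm start Breaking Spot → 2
9:20pm start Market Package → 3
9:40pm end Entertainment Spot → 2
11pm end Breaking Spot → 1
11:20pm end Market Package → 0
Peak is 3, at 9:20pm (Breaking Spot, Entertainment Spot, Market Package).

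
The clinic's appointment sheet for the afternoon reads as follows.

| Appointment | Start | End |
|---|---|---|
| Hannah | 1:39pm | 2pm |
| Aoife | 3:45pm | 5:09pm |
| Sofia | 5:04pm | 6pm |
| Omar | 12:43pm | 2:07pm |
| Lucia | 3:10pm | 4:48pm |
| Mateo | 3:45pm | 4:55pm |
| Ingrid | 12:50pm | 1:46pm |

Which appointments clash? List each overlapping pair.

Sorted by start: Omar, Ingrid, Hannah, Lucia, Aoife, Mateo, Sofia.
Ingrid starts before Omar ends → Omar and Ingrid overlap.
Hannah starts before Omar ends → Omar and Hannah overlap.
Lucia starts after Omar ends, so Omar has no further overlaps.
Hannah starts before Ingrid ends → Ingrid and Hannah overlap.
Lucia starts after Ingrid ends, so Ingrid has no further overlaps.
Lucia starts after Hannah ends, so Hannah has no further overlaps.
Aoife starts before Lucia ends → Lucia and Aoife overlap.
Mateo starts before Lucia ends → Lucia and Mateo overlap.
Sofia starts after Lucia ends.
Mateo starts before Aoife ends → Aoife and Mateo overlap.
Sofia starts before Aoife ends → Aoife and Sofia overlap.
Sofia starts after Mateo ends.

Aoife & Lucia, Aoife & Mateo, Aoife & Sofia, Hannah & Ingrid, Hannah & Omar, Ingrid & Omar, Lucia & Mateo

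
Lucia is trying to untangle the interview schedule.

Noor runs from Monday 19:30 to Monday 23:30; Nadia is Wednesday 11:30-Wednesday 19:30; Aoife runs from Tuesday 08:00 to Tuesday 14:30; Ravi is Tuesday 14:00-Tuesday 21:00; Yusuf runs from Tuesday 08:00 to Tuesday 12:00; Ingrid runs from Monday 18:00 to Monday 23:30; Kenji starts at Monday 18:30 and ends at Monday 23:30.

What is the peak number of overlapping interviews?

Sweep the timeline, counting +1 at each start and −1 at each end (ends before starts at a tie):
Monday 18:00 start Ingrid → 1
Monday 18:30 start Kenji → 2
Monday 19:30 start Noor → 3
Monday 23:30 end Ingrid → 2
Monday 23:30 end Kenji → 1
Monday 23:30 end Noor → 0
Tuesday 08:00 start Aoife → 1
Tuesday 08:00 start Yusuf → 2
Tuesday 12:00 end Yusuf → 1
Tuesday 14:00 start Ravi → 2
Tuesday 14:30 end Aoife → 1
Tuesday 21:00 end Ravi → 0
Wednesday 11:30 start Nadia → 1
Wednesday 19:30 end Nadia → 0
Peak is 3, at Monday 19:30 (Ingrid, Kenji, Noor).

3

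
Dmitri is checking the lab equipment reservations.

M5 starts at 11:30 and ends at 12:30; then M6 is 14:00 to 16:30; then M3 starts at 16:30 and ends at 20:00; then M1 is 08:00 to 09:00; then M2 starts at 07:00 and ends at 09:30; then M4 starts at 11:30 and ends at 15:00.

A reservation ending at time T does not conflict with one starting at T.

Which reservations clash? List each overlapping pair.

M1 & M2, M4 & M5, M4 & M6

Check each pair: they overlap iff neither finishes before the other starts.
Sorted by start: M2, M1, M4, M5, M6, M3.
M1 starts before M2 ends → M2 and M1 overlap.
M4 starts after M2 ends, so nothing later overlaps M2 either.
M4 starts after M1 ends, so nothing later overlaps M1 either.
M5 starts before M4 ends → M4 and M5 overlap.
M6 starts before M4 ends → M4 and M6 overlap.
M3 starts after M4 ends.
M6 starts after M5 ends, so nothing later overlaps M5 either.
M3 starts exactly when M6 ends (back-to-back, no overlap).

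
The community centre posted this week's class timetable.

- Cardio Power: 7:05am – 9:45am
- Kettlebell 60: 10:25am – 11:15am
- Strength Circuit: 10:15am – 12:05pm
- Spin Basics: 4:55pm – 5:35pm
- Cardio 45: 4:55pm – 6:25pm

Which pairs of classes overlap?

Check each pair: they overlap iff neither finishes before the other starts.
Sorted by start: Cardio Power, Strength Circuit, Kettlebell 60, Spin Basics, Cardio 45.
Strength Circuit starts after Cardio Power ends, so Cardio Power has no further overlaps.
Kettlebell 60 starts before Strength Circuit ends → Strength Circuit and Kettlebell 60 overlap.
Spin Basics starts after Strength Circuit ends, so Strength Circuit has no further overlaps.
Spin Basics starts after Kettlebell 60 ends, so Kettlebell 60 has no further overlaps.
Cardio 45 starts before Spin Basics ends → Spin Basics and Cardio 45 overlap.

Cardio 45 & Spin Basics, Kettlebell 60 & Strength Circuit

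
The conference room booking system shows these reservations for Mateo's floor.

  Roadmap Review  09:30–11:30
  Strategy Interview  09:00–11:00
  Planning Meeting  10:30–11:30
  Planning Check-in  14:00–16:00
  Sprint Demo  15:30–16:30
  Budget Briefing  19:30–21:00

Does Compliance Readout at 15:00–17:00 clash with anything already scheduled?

Strategy Interview: ends 11:00 at or before Compliance Readout starts 15:00 → clear.
Roadmap Review: ends 11:30 at or before Compliance Readout starts 15:00 → clear.
Planning Meeting: ends 11:30 at or before Compliance Readout starts 15:00 → clear.
Planning Check-in: starts 14:00 before Compliance Readout ends 17:00, and ends 16:00 after Compliance Readout starts 15:00 → overlap.
Sprint Demo: starts 15:30 before Compliance Readout ends 17:00, and ends 16:30 after Compliance Readout starts 15:00 → overlap.
Budget Briefing: starts 19:30 at or after Compliance Readout ends 17:00 → clear.
Compliance Readout overlaps Planning Check-in, Sprint Demo.

Yes — it overlaps Planning Check-in, Sprint Demo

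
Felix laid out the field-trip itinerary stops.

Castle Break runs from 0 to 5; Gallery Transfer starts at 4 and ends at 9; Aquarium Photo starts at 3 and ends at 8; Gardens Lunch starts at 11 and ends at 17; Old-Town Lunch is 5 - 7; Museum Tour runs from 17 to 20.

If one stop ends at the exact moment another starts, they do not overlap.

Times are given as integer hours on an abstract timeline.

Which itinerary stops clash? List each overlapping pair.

Check each pair: they overlap iff neither finishes before the other starts.
Sorted by start: Castle Break, Aquarium Photo, Gallery Transfer, Old-Town Lunch, Gardens Lunch, Museum Tour.
Aquarium Photo starts before Castle Break ends → Castle Break and Aquarium Photo overlap.
Gallery Transfer starts before Castle Break ends → Castle Break and Gallery Transfer overlap.
Old-Town Lunch starts exactly when Castle Break ends (back-to-back, no overlap), so nothing later overlaps Castle Break either.
Gallery Transfer starts before Aquarium Photo ends → Aquarium Photo and Gallery Transfer overlap.
Old-Town Lunch starts before Aquarium Photo ends → Aquarium Photo and Old-Town Lunch overlap.
Gardens Lunch starts after Aquarium Photo ends, so nothing later overlaps Aquarium Photo either.
Old-Town Lunch starts before Gallery Transfer ends → Gallery Transfer and Old-Town Lunch overlap.
Gardens Lunch starts after Gallery Transfer ends, so nothing later overlaps Gallery Transfer either.
Gardens Lunch starts after Old-Town Lunch ends, so nothing later overlaps Old-Town Lunch either.
Museum Tour starts exactly when Gardens Lunch ends (back-to-back, no overlap).

Aquarium Photo & Castle Break, Aquarium Photo & Gallery Transfer, Aquarium Photo & Old-Town Lunch, Castle Break & Gallery Transfer, Gallery Transfer & Old-Town Lunch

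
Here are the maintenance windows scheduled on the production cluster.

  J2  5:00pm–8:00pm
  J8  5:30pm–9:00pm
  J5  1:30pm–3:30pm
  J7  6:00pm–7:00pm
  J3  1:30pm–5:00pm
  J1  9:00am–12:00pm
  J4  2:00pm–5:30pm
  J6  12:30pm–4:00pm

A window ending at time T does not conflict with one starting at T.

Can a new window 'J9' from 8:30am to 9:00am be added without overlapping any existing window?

Yes — the slot is free

J1: starts 9:00am at or after J9 ends 9:00am → clear.
J6: starts 12:30pm at or after J9 ends 9:00am → clear.
J3: starts 1:30pm at or after J9 ends 9:00am → clear.
J5: starts 1:30pm at or after J9 ends 9:00am → clear.
J4: starts 2:00pm at or after J9 ends 9:00am → clear.
J2: starts 5:00pm at or after J9 ends 9:00am → clear.
J8: starts 5:30pm at or after J9 ends 9:00am → clear.
J7: starts 6:00pm at or after J9 ends 9:00am → clear.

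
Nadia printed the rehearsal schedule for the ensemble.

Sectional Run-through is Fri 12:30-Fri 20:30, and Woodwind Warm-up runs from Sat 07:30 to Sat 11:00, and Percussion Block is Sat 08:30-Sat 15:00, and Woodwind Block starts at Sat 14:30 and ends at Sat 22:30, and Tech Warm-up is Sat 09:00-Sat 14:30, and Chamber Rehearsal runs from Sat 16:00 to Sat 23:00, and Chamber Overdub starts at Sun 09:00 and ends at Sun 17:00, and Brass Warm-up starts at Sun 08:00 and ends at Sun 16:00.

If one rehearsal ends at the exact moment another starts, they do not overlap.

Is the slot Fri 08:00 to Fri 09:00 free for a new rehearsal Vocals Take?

Sectional Run-through: starts Fri 12:30 at or after Vocals Take ends Fri 09:00 → clear.
Woodwind Warm-up: starts Sat 07:30 at or after Vocals Take ends Fri 09:00 → clear.
Percussion Block: starts Sat 08:30 at or after Vocals Take ends Fri 09:00 → clear.
Tech Warm-up: starts Sat 09:00 at or after Vocals Take ends Fri 09:00 → clear.
Woodwind Block: starts Sat 14:30 at or after Vocals Take ends Fri 09:00 → clear.
Chamber Rehearsal: starts Sat 16:00 at or after Vocals Take ends Fri 09:00 → clear.
Brass Warm-up: starts Sun 08:00 at or after Vocals Take ends Fri 09:00 → clear.
Chamber Overdub: starts Sun 09:00 at or after Vocals Take ends Fri 09:00 → clear.

Yes — the slot is free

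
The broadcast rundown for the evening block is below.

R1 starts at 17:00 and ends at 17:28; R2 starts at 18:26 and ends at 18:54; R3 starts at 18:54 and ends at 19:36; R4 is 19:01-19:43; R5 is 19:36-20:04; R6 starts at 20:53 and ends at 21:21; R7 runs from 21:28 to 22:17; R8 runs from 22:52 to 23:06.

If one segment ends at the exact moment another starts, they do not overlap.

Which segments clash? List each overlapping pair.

Sorted by start: R1, R2, R3, R4, R5, R6, R7, R8.
R2 starts after R1 ends; R1 is clear from here.
R3 starts exactly when R2 ends (back-to-back, no overlap); R2 is clear from here.
R4 starts before R3 ends → R3 and R4 overlap.
R5 starts exactly when R3 ends (back-to-back, no overlap); R3 is clear from here.
R5 starts before R4 ends → R4 and R5 overlap.
R6 starts after R4 ends; R4 is clear from here.
R6 starts after R5 ends; R5 is clear from here.
R7 starts after R6 ends; R6 is clear from here.
R8 starts after R7 ends.

R3 & R4, R4 & R5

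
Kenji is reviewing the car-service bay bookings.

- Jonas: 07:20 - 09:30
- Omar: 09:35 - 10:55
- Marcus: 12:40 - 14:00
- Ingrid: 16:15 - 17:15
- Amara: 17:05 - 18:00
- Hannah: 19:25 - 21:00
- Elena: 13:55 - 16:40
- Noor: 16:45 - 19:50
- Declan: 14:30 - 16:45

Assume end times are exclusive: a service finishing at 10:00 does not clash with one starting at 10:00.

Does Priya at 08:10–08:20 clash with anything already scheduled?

Jonas: starts 07:20 before Priya ends 08:20, and ends 09:30 after Priya starts 08:10 → overlap.
Omar: starts 09:35 at or after Priya ends 08:20 → clear.
Marcus: starts 12:40 at or after Priya ends 08:20 → clear.
Elena: starts 13:55 at or after Priya ends 08:20 → clear.
Declan: starts 14:30 at or after Priya ends 08:20 → clear.
Ingrid: starts 16:15 at or after Priya ends 08:20 → clear.
Noor: starts 16:45 at or after Priya ends 08:20 → clear.
Amara: starts 17:05 at or after Priya ends 08:20 → clear.
Hannah: starts 19:25 at or after Priya ends 08:20 → clear.
Priya overlaps Jonas.

Yes — it overlaps Jonas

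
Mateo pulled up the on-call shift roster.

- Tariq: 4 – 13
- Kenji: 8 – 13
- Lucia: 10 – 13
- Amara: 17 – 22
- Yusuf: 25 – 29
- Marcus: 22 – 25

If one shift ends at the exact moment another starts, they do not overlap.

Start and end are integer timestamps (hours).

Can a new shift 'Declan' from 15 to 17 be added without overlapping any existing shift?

Yes — the slot is free

Tariq: ends 13 at or before Declan starts 15 → clear.
Kenji: ends 13 at or before Declan starts 15 → clear.
Lucia: ends 13 at or before Declan starts 15 → clear.
Amara: starts 17 at or after Declan ends 17 → clear.
Marcus: starts 22 at or after Declan ends 17 → clear.
Yusuf: starts 25 at or after Declan ends 17 → clear.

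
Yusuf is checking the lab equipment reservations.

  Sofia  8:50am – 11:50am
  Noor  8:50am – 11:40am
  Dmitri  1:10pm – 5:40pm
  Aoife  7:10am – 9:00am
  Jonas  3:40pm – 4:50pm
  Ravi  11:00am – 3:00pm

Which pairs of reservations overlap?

Two intervals overlap when each starts before the other ends.
Sorted by start: Aoife, Sofia, Noor, Ravi, Dmitri, Jonas.
Sofia starts before Aoife ends → Aoife and Sofia overlap.
Noor starts before Aoife ends → Aoife and Noor overlap.
Ravi starts after Aoife ends; Aoife is clear from here.
Noor starts before Sofia ends → Sofia and Noor overlap.
Ravi starts before Sofia ends → Sofia and Ravi overlap.
Dmitri starts after Sofia ends; Sofia is clear from here.
Ravi starts before Noor ends → Noor and Ravi overlap.
Dmitri starts after Noor ends; Noor is clear from here.
Dmitri starts before Ravi ends → Ravi and Dmitri overlap.
Jonas starts after Ravi ends.
Jonas starts before Dmitri ends → Dmitri and Jonas overlap.

Aoife & Noor, Aoife & Sofia, Dmitri & Jonas, Dmitri & Ravi, Noor & Ravi, Noor & Sofia, Ravi & Sofia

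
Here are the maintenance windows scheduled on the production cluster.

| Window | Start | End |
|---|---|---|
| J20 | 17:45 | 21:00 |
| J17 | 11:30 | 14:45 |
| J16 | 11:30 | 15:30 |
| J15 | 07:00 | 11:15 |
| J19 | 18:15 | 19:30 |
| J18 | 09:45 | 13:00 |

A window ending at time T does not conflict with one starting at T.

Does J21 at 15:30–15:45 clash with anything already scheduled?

J15: ends 11:15 at or before J21 starts 15:30 → clear.
J18: ends 13:00 at or before J21 starts 15:30 → clear.
J16: ends 15:30 at or before J21 starts 15:30 → clear.
J17: ends 14:45 at or before J21 starts 15:30 → clear.
J20: starts 17:45 at or after J21 ends 15:45 → clear.
J19: starts 18:15 at or after J21 ends 15:45 → clear.

No — it doesn't clash with anything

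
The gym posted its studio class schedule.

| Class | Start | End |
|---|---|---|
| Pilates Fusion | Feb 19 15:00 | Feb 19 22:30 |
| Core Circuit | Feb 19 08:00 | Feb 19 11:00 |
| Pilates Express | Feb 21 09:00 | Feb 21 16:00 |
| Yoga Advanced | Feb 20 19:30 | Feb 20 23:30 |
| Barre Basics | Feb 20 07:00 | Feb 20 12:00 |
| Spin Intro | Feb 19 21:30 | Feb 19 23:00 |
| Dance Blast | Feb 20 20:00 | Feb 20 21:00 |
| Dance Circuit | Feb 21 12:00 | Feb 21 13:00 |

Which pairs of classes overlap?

Sorted by start: Core Circuit, Pilates Fusion, Spin Intro, Barre Basics, Yoga Advanced, Dance Blast, Pilates Express, Dance Circuit.
Pilates Fusion starts after Core Circuit ends — done with Core Circuit.
Spin Intro starts before Pilates Fusion ends → Pilates Fusion and Spin Intro overlap.
Barre Basics starts after Pilates Fusion ends — done with Pilates Fusion.
Barre Basics starts after Spin Intro ends — done with Spin Intro.
Yoga Advanced starts after Barre Basics ends — done with Barre Basics.
Dance Blast starts before Yoga Advanced ends → Yoga Advanced and Dance Blast overlap.
Pilates Express starts after Yoga Advanced ends — done with Yoga Advanced.
Pilates Express starts after Dance Blast ends — done with Dance Blast.
Dance Circuit starts before Pilates Express ends → Pilates Express and Dance Circuit overlap.

Dance Blast & Yoga Advanced, Dance Circuit & Pilates Express, Pilates Fusion & Spin Intro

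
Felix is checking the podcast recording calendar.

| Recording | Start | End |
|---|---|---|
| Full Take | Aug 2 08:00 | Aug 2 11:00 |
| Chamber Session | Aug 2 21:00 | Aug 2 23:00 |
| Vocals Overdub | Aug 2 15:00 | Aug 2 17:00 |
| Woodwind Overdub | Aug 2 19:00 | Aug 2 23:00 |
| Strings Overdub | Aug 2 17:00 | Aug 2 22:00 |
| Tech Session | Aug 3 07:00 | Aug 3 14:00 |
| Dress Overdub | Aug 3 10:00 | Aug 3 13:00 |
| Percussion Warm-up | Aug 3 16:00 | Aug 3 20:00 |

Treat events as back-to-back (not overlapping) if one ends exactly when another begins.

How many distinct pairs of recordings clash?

Sorted by start: Full Take, Vocals Overdub, Strings Overdub, Woodwind Overdub, Chamber Session, Tech Session, Dress Overdub, Percussion Warm-up.
Vocals Overdub starts after Full Take ends, so nothing later overlaps Full Take either.
Strings Overdub starts exactly when Vocals Overdub ends (back-to-back, no overlap), so nothing later overlaps Vocals Overdub either.
Woodwind Overdub starts before Strings Overdub ends → Strings Overdub and Woodwind Overdub overlap.
Chamber Session starts before Strings Overdub ends → Strings Overdub and Chamber Session overlap.
Tech Session starts after Strings Overdub ends, so nothing later overlaps Strings Overdub either.
Chamber Session starts before Woodwind Overdub ends → Woodwind Overdub and Chamber Session overlap.
Tech Session starts after Woodwind Overdub ends, so nothing later overlaps Woodwind Overdub either.
Tech Session starts after Chamber Session ends, so nothing later overlaps Chamber Session either.
Dress Overdub starts before Tech Session ends → Tech Session and Dress Overdub overlap.
Percussion Warm-up starts after Tech Session ends.
Percussion Warm-up starts after Dress Overdub ends.
Overlapping pairs: Chamber Session & Strings Overdub, Chamber Session & Woodwind Overdub, Dress Overdub & Tech Session, Strings Overdub & Woodwind Overdub — 4 in total.

4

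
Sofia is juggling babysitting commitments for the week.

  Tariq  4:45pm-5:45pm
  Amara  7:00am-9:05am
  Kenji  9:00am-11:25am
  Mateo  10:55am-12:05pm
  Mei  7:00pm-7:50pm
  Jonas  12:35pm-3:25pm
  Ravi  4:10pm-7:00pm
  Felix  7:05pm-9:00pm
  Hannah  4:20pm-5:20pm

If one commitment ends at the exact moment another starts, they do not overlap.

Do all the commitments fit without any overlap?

Sorted by start: Amara, Kenji, Mateo, Jonas, Ravi, Hannah, Tariq, Mei, Felix.
Kenji starts before Amara ends → Amara and Kenji overlap.
That's a conflict, so the schedule is not conflict-free.

No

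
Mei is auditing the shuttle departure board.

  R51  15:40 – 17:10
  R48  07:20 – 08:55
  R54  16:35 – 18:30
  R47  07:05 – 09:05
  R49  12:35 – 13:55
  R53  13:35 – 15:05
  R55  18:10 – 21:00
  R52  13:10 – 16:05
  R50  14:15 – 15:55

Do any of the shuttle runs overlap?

Sorted by start: R47, R48, R49, R52, R53, R50, R51, R54, R55.
R48 starts before R47 ends → R47 and R48 overlap.
That's a conflict, so the schedule is not conflict-free.

Yes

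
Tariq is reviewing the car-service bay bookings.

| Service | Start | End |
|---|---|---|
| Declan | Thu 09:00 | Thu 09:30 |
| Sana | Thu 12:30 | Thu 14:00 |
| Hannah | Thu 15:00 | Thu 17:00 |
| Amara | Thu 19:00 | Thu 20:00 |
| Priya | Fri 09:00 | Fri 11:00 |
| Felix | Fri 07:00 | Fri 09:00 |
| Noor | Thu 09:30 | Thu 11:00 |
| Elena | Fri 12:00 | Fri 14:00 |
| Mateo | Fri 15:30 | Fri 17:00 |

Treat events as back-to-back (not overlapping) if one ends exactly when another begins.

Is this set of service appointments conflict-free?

Yes

Sorted by start: Declan, Noor, Sana, Hannah, Amara, Felix, Priya, Elena, Mateo.
Noor starts exactly when Declan ends (back-to-back, no overlap); Declan is clear from here.
Sana starts after Noor ends; Noor is clear from here.
Hannah starts after Sana ends; Sana is clear from here.
Amara starts after Hannah ends; Hannah is clear from here.
Felix starts after Amara ends; Amara is clear from here.
Priya starts exactly when Felix ends (back-to-back, no overlap); Felix is clear from here.
Elena starts after Priya ends; Priya is clear from here.
Mateo starts after Elena ends.
Every pair is clear; the schedule has no overlaps.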